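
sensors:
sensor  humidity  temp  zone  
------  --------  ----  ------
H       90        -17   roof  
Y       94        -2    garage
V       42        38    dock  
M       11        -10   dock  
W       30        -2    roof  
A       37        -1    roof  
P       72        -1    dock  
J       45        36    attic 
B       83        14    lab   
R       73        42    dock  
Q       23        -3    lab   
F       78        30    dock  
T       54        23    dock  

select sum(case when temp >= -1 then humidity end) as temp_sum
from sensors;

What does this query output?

484

sensor=H: ✗
sensor=Y: ✗
sensor=V: ✓ → 42
sensor=M: ✗
sensor=W: ✗
sensor=A: ✓ → 37
sensor=P: ✓ → 72
sensor=J: ✓ → 45
sensor=B: ✓ → 83
sensor=R: ✓ → 73
sensor=Q: ✗
sensor=F: ✓ → 78
sensor=T: ✓ → 54
temp_sum = 42 + 37 + 72 + 45 + 83 + 73 + 78 + 54 = 484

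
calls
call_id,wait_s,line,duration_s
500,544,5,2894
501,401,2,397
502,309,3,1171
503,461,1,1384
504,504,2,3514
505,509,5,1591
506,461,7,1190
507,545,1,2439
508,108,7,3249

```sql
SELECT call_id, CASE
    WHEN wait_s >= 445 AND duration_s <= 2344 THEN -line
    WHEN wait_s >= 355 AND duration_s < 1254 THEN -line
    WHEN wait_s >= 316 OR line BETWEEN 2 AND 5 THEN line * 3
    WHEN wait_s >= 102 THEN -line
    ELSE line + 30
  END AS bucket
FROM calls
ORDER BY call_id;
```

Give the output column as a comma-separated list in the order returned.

15, -2, 9, -1, 6, -5, -7, 3, -7

call_id=500: wait_s >= 316 OR line BETWEEN 2 AND 5 → 15
call_id=501: wait_s >= 355 AND duration_s < 1254 → -2
call_id=502: wait_s >= 316 OR line BETWEEN 2 AND 5 → 9
call_id=503: wait_s >= 445 AND duration_s <= 2344 → -1
call_id=504: wait_s >= 316 OR line BETWEEN 2 AND 5 → 6
call_id=505: wait_s >= 445 AND duration_s <= 2344 → -5
call_id=506: wait_s >= 445 AND duration_s <= 2344 → -7
call_id=507: wait_s >= 316 OR line BETWEEN 2 AND 5 → 3
call_id=508: wait_s >= 102 → -7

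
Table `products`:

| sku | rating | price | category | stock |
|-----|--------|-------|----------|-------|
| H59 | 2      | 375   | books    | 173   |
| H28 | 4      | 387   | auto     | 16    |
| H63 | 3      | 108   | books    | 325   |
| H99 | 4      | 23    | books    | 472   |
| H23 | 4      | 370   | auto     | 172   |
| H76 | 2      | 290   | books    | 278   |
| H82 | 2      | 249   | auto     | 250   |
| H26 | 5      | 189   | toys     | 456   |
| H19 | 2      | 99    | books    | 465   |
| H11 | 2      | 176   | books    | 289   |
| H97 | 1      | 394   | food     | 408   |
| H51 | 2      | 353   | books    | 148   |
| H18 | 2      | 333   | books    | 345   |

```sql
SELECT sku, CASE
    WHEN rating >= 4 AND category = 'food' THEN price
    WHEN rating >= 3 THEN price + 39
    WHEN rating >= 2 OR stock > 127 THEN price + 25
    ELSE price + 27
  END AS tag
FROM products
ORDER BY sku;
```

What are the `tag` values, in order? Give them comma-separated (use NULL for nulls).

sku=H11: rating >= 2 OR stock > 127 → 201
sku=H18: rating >= 2 OR stock > 127 → 358
sku=H19: rating >= 2 OR stock > 127 → 124
sku=H23: rating >= 3 → 409
sku=H26: rating >= 3 → 228
sku=H28: rating >= 3 → 426
sku=H51: rating >= 2 OR stock > 127 → 378
sku=H59: rating >= 2 OR stock > 127 → 400
sku=H63: rating >= 3 → 147
sku=H76: rating >= 2 OR stock > 127 → 315
sku=H82: rating >= 2 OR stock > 127 → 274
sku=H97: rating >= 2 OR stock > 127 → 419
sku=H99: rating >= 3 → 62

201, 358, 124, 409, 228, 426, 378, 400, 147, 315, 274, 419, 62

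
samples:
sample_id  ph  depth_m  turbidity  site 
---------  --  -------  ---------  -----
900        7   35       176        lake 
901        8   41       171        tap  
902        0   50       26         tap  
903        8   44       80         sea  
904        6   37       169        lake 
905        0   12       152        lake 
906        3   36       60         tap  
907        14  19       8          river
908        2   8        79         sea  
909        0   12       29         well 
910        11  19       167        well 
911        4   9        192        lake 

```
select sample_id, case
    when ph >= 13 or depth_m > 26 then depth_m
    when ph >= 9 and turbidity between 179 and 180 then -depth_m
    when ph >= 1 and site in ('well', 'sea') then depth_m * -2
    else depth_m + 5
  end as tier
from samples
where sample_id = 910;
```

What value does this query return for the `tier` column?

-38

sample_id = 910: ph=11, depth_m=19, turbidity=167, site=well.
ph >= 13 or depth_m > 26 → false
ph >= 9 and turbidity between 179 and 180 → false
ph >= 1 and site in ('well', 'sea') → true → -38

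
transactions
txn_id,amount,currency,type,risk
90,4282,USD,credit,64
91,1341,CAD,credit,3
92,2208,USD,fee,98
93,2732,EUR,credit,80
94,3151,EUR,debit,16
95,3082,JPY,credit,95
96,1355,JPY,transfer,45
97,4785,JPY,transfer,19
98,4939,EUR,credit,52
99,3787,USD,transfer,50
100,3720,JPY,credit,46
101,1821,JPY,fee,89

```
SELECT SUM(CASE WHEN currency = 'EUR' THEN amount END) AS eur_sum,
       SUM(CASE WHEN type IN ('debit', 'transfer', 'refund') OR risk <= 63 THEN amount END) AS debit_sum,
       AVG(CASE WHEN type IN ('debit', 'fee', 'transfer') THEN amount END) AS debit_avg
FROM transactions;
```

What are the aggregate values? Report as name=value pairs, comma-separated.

[eur_sum: currency = 'EUR']
txn_id=90: ✗
txn_id=91: ✗
txn_id=92: ✗
txn_id=93: ✓ → 2732
txn_id=94: ✓ → 3151
txn_id=95: ✗
txn_id=96: ✗
txn_id=97: ✗
txn_id=98: ✓ → 4939
txn_id=99: ✗
txn_id=100: ✗
txn_id=101: ✗
eur_sum = 2732 + 3151 + 4939 = 10822
—
[debit_sum: type IN ('debit', 'transfer', 'refund') OR risk <= 63]
txn_id=90: ✗
txn_id=91: ✓ → 1341
txn_id=92: ✗
txn_id=93: ✗
txn_id=94: ✓ → 3151
txn_id=95: ✗
txn_id=96: ✓ → 1355
txn_id=97: ✓ → 4785
txn_id=98: ✓ → 4939
txn_id=99: ✓ → 3787
txn_id=100: ✓ → 3720
txn_id=101: ✗
debit_sum = 1341 + 3151 + 1355 + 4785 + 4939 + 3787 + 3720 = 23078
—
[debit_avg: type IN ('debit', 'fee', 'transfer')]
txn_id=90: ✗
txn_id=91: ✗
txn_id=92: ✓ → 2208
txn_id=93: ✗
txn_id=94: ✓ → 3151
txn_id=95: ✗
txn_id=96: ✓ → 1355
txn_id=97: ✓ → 4785
txn_id=98: ✗
txn_id=99: ✓ → 3787
txn_id=100: ✗
txn_id=101: ✓ → 1821
debit_avg = (2208 + 3151 + 1355 + 4785 + 3787 + 1821) / 6 = 2851.1666666667

eur_sum=10822, debit_sum=23078, debit_avg=2851.1666666667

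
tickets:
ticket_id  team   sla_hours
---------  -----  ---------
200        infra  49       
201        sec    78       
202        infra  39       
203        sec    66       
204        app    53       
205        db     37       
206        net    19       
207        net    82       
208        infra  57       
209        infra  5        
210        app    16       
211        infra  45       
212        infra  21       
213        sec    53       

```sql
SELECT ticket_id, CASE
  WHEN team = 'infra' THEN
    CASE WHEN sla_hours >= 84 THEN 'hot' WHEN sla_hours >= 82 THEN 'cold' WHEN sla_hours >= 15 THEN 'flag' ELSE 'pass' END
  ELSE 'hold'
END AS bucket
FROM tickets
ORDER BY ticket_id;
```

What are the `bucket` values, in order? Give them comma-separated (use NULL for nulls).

flag, hold, flag, hold, hold, hold, hold, hold, flag, pass, hold, flag, flag, hold

ticket_id=200: team='infra' → inner[sla_hours >= 15] → flag
ticket_id=201: team='sec' → outer ELSE → hold
ticket_id=202: team='infra' → inner[sla_hours >= 15] → flag
ticket_id=203: team='sec' → outer ELSE → hold
ticket_id=204: team='app' → outer ELSE → hold
ticket_id=205: team='db' → outer ELSE → hold
ticket_id=206: team='net' → outer ELSE → hold
ticket_id=207: team='net' → outer ELSE → hold
ticket_id=208: team='infra' → inner[sla_hours >= 15] → flag
ticket_id=209: team='infra' → inner[ELSE] → pass
ticket_id=210: team='app' → outer ELSE → hold
ticket_id=211: team='infra' → inner[sla_hours >= 15] → flag
ticket_id=212: team='infra' → inner[sla_hours >= 15] → flag
ticket_id=213: team='sec' → outer ELSE → hold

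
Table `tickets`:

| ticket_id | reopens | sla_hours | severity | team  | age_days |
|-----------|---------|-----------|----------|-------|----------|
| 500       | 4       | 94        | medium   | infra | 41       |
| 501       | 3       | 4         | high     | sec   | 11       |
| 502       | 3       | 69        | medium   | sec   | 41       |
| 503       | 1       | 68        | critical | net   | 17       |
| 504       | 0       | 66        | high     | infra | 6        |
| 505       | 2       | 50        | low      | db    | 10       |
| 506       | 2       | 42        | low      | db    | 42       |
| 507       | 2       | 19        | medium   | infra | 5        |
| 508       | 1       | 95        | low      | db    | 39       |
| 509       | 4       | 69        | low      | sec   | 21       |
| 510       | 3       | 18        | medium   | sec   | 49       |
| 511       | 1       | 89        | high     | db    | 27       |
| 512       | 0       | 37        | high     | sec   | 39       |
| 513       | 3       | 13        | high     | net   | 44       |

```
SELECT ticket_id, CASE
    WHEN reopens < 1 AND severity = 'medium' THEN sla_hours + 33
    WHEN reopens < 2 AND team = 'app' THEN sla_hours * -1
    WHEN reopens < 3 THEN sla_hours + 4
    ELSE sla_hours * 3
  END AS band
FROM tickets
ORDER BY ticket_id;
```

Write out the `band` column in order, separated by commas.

ticket_id=500: ELSE → 282
ticket_id=501: ELSE → 12
ticket_id=502: ELSE → 207
ticket_id=503: reopens < 3 → 72
ticket_id=504: reopens < 3 → 70
ticket_id=505: reopens < 3 → 54
ticket_id=506: reopens < 3 → 46
ticket_id=507: reopens < 3 → 23
ticket_id=508: reopens < 3 → 99
ticket_id=509: ELSE → 207
ticket_id=510: ELSE → 54
ticket_id=511: reopens < 3 → 93
ticket_id=512: reopens < 3 → 41
ticket_id=513: ELSE → 39

282, 12, 207, 72, 70, 54, 46, 23, 99, 207, 54, 93, 41, 39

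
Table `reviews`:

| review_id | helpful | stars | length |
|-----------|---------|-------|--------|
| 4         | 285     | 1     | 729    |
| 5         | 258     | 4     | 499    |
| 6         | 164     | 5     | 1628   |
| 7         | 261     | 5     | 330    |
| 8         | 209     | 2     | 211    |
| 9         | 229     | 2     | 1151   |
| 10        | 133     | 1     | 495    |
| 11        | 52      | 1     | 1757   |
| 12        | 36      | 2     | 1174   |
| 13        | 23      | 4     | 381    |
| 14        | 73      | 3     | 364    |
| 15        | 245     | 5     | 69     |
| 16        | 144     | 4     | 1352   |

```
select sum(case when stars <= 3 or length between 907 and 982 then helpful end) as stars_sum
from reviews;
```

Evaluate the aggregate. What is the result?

review_id=4: ✓ → 285
review_id=5: ✗
review_id=6: ✗
review_id=7: ✗
review_id=8: ✓ → 209
review_id=9: ✓ → 229
review_id=10: ✓ → 133
review_id=11: ✓ → 52
review_id=12: ✓ → 36
review_id=13: ✗
review_id=14: ✓ → 73
review_id=15: ✗
review_id=16: ✗
stars_sum = 285 + 209 + 229 + 133 + 52 + 36 + 73 = 1017

1017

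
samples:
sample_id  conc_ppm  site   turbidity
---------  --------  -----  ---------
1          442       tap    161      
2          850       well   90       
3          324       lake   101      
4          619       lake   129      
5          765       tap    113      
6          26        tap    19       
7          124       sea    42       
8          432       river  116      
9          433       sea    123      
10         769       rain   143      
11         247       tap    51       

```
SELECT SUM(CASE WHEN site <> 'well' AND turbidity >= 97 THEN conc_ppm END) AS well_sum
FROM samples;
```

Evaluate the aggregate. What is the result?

3784

sample_id=1: ✓ → 442
sample_id=2: ✗
sample_id=3: ✓ → 324
sample_id=4: ✓ → 619
sample_id=5: ✓ → 765
sample_id=6: ✗
sample_id=7: ✗
sample_id=8: ✓ → 432
sample_id=9: ✓ → 433
sample_id=10: ✓ → 769
sample_id=11: ✗
well_sum = 442 + 324 + 619 + 765 + 432 + 433 + 769 = 3784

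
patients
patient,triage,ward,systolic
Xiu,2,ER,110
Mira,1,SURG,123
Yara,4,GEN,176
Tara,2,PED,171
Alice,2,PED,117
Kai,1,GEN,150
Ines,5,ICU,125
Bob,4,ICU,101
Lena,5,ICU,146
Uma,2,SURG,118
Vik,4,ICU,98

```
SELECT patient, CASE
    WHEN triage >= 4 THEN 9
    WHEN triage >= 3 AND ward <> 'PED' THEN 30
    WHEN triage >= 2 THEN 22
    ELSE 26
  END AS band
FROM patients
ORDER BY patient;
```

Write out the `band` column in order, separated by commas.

22, 9, 9, 26, 9, 26, 22, 22, 9, 22, 9

patient=Alice: triage >= 2 → 22
patient=Bob: triage >= 4 → 9
patient=Ines: triage >= 4 → 9
patient=Kai: ELSE → 26
patient=Lena: triage >= 4 → 9
patient=Mira: ELSE → 26
patient=Tara: triage >= 2 → 22
patient=Uma: triage >= 2 → 22
patient=Vik: triage >= 4 → 9
patient=Xiu: triage >= 2 → 22
patient=Yara: triage >= 4 → 9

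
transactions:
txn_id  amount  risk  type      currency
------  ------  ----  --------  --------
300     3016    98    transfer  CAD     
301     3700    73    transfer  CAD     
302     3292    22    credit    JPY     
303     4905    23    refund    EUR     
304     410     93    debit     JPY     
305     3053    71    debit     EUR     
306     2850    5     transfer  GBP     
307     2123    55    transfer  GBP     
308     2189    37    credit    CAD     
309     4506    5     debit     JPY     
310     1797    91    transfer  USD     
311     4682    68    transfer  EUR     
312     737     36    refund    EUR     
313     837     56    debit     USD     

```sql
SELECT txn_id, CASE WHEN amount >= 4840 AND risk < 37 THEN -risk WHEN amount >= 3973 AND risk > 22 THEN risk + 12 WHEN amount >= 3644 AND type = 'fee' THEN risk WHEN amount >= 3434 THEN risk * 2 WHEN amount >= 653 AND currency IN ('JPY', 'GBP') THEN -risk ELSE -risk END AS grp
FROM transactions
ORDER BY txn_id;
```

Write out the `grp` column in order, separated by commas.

-98, 146, -22, -23, -93, -71, -5, -55, -37, 10, -91, 80, -36, -56

txn_id=300: ELSE → -98
txn_id=301: amount >= 3434 → 146
txn_id=302: amount >= 653 AND currency IN ('JPY', 'GBP') → -22
txn_id=303: amount >= 4840 AND risk < 37 → -23
txn_id=304: ELSE → -93
txn_id=305: ELSE → -71
txn_id=306: amount >= 653 AND currency IN ('JPY', 'GBP') → -5
txn_id=307: amount >= 653 AND currency IN ('JPY', 'GBP') → -55
txn_id=308: ELSE → -37
txn_id=309: amount >= 3434 → 10
txn_id=310: ELSE → -91
txn_id=311: amount >= 3973 AND risk > 22 → 80
txn_id=312: ELSE → -36
txn_id=313: ELSE → -56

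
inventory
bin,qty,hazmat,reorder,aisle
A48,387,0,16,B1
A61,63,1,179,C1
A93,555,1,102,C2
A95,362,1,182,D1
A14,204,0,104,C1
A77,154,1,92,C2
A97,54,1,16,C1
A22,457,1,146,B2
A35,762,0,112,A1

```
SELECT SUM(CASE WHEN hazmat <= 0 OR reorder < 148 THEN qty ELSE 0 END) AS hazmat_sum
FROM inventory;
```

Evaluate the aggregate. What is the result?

2573

bin=A48: ✓ → 387
bin=A61: ✗
bin=A93: ✓ → 555
bin=A95: ✗
bin=A14: ✓ → 204
bin=A77: ✓ → 154
bin=A97: ✓ → 54
bin=A22: ✓ → 457
bin=A35: ✓ → 762
hazmat_sum = 387 + 555 + 204 + 154 + 54 + 457 + 762 = 2573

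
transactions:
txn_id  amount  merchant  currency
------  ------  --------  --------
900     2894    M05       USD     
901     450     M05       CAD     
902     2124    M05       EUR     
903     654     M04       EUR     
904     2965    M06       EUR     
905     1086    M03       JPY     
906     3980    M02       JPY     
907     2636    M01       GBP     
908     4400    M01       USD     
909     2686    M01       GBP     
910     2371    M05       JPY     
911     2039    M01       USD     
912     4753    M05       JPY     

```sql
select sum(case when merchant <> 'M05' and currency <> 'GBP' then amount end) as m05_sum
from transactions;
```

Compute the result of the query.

15124

txn_id=900: ✗
txn_id=901: ✗
txn_id=902: ✗
txn_id=903: ✓ → 654
txn_id=904: ✓ → 2965
txn_id=905: ✓ → 1086
txn_id=906: ✓ → 3980
txn_id=907: ✗
txn_id=908: ✓ → 4400
txn_id=909: ✗
txn_id=910: ✗
txn_id=911: ✓ → 2039
txn_id=912: ✗
m05_sum = 654 + 2965 + 1086 + 3980 + 4400 + 2039 = 15124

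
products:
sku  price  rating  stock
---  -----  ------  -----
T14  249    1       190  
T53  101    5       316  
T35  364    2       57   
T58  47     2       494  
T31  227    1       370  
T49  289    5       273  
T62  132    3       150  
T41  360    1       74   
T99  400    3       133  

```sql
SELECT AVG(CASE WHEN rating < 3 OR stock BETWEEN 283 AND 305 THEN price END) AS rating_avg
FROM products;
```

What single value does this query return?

sku=T14: ✓ → 249
sku=T53: ✗
sku=T35: ✓ → 364
sku=T58: ✓ → 47
sku=T31: ✓ → 227
sku=T49: ✗
sku=T62: ✗
sku=T41: ✓ → 360
sku=T99: ✗
rating_avg = (249 + 364 + 47 + 227 + 360) / 5 = 249.4

249.4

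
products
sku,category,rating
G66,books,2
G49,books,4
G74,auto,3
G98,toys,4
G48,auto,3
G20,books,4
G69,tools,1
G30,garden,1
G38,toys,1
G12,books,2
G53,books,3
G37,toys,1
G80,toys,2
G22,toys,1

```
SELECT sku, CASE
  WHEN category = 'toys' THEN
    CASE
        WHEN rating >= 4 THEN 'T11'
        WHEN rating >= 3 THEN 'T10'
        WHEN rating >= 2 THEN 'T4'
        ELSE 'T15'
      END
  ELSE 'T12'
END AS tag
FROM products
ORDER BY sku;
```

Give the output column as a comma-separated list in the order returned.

T12, T12, T15, T12, T15, T15, T12, T12, T12, T12, T12, T12, T4, T11

sku=G12: category='books' → outer ELSE → T12
sku=G20: category='books' → outer ELSE → T12
sku=G22: category='toys' → inner[ELSE] → T15
sku=G30: category='garden' → outer ELSE → T12
sku=G37: category='toys' → inner[ELSE] → T15
sku=G38: category='toys' → inner[ELSE] → T15
sku=G48: category='auto' → outer ELSE → T12
sku=G49: category='books' → outer ELSE → T12
sku=G53: category='books' → outer ELSE → T12
sku=G66: category='books' → outer ELSE → T12
sku=G69: category='tools' → outer ELSE → T12
sku=G74: category='auto' → outer ELSE → T12
sku=G80: category='toys' → inner[rating >= 2] → T4
sku=G98: category='toys' → inner[rating >= 4] → T11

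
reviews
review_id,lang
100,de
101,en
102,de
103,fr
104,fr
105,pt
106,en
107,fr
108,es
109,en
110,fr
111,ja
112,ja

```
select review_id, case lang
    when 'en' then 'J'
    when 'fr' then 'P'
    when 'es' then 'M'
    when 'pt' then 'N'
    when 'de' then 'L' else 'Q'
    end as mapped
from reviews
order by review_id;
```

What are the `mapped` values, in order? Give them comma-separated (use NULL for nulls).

L, J, L, P, P, N, J, P, M, J, P, Q, Q

review_id=100: lang='de' → L
review_id=101: lang='en' → J
review_id=102: lang='de' → L
review_id=103: lang='fr' → P
review_id=104: lang='fr' → P
review_id=105: lang='pt' → N
review_id=106: lang='en' → J
review_id=107: lang='fr' → P
review_id=108: lang='es' → M
review_id=109: lang='en' → J
review_id=110: lang='fr' → P
review_id=111: ELSE → Q
review_id=112: ELSE → Q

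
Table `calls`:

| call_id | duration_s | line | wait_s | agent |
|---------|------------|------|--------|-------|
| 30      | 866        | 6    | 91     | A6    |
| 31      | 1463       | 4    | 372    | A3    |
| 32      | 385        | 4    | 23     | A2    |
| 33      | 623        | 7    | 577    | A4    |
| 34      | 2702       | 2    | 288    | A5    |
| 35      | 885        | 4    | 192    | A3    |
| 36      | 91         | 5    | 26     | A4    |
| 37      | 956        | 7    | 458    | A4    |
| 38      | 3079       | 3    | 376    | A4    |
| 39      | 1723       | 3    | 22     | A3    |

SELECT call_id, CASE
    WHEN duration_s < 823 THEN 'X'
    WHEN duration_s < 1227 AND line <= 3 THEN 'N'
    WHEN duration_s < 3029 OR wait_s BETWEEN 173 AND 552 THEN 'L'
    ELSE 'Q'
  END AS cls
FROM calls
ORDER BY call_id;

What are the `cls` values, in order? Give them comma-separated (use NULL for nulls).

L, L, X, X, L, L, X, L, L, L

call_id=30: duration_s < 3029 OR wait_s BETWEEN 173 AND 552 → L
call_id=31: duration_s < 3029 OR wait_s BETWEEN 173 AND 552 → L
call_id=32: duration_s < 823 → X
call_id=33: duration_s < 823 → X
call_id=34: duration_s < 3029 OR wait_s BETWEEN 173 AND 552 → L
call_id=35: duration_s < 3029 OR wait_s BETWEEN 173 AND 552 → L
call_id=36: duration_s < 823 → X
call_id=37: duration_s < 3029 OR wait_s BETWEEN 173 AND 552 → L
call_id=38: duration_s < 3029 OR wait_s BETWEEN 173 AND 552 → L
call_id=39: duration_s < 3029 OR wait_s BETWEEN 173 AND 552 → L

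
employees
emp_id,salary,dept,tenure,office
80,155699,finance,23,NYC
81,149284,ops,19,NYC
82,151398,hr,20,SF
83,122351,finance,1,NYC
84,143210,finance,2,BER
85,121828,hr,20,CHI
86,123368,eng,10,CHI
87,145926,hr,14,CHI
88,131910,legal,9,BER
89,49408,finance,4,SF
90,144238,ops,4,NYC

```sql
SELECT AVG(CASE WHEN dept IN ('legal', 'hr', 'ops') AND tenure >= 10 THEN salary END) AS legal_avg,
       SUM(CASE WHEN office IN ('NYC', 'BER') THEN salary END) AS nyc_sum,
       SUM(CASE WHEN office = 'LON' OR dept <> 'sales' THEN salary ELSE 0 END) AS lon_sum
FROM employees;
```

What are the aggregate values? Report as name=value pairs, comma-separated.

[legal_avg: dept IN ('legal', 'hr', 'ops') AND tenure >= 10]
emp_id=80: ✗
emp_id=81: ✓ → 149284
emp_id=82: ✓ → 151398
emp_id=83: ✗
emp_id=84: ✗
emp_id=85: ✓ → 121828
emp_id=86: ✗
emp_id=87: ✓ → 145926
emp_id=88: ✗
emp_id=89: ✗
emp_id=90: ✗
legal_avg = (149284 + 151398 + 121828 + 145926) / 4 = 142109
—
[nyc_sum: office IN ('NYC', 'BER')]
emp_id=80: ✓ → 155699
emp_id=81: ✓ → 149284
emp_id=82: ✗
emp_id=83: ✓ → 122351
emp_id=84: ✓ → 143210
emp_id=85: ✗
emp_id=86: ✗
emp_id=87: ✗
emp_id=88: ✓ → 131910
emp_id=89: ✗
emp_id=90: ✓ → 144238
nyc_sum = 155699 + 149284 + 122351 + 143210 + 131910 + 144238 = 846692
—
[lon_sum: office = 'LON' OR dept <> 'sales']
emp_id=80: ✓ → 155699
emp_id=81: ✓ → 149284
emp_id=82: ✓ → 151398
emp_id=83: ✓ → 122351
emp_id=84: ✓ → 143210
emp_id=85: ✓ → 121828
emp_id=86: ✓ → 123368
emp_id=87: ✓ → 145926
emp_id=88: ✓ → 131910
emp_id=89: ✓ → 49408
emp_id=90: ✓ → 144238
lon_sum = 155699 + 149284 + 151398 + 122351 + 143210 + 121828 + 123368 + 145926 + 131910 + 49408 + 144238 = 1438620

legal_avg=142109, nyc_sum=846692, lon_sum=1438620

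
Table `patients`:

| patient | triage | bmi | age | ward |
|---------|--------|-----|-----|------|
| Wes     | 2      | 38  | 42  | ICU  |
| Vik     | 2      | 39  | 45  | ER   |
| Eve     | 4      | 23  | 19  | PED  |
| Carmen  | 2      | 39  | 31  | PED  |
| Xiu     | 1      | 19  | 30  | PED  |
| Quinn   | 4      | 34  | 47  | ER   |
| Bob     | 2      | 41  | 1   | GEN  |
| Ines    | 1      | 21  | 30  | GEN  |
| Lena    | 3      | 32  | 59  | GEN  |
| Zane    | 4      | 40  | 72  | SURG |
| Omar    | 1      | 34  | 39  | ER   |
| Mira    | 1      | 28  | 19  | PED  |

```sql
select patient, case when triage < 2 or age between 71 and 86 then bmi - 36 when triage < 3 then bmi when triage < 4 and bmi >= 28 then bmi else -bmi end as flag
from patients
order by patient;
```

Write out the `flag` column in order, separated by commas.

41, 39, -23, -15, 32, -8, -2, -34, 39, 38, -17, 4

patient=Bob: triage < 3 → 41
patient=Carmen: triage < 3 → 39
patient=Eve: ELSE → -23
patient=Ines: triage < 2 or age between 71 and 86 → -15
patient=Lena: triage < 4 and bmi >= 28 → 32
patient=Mira: triage < 2 or age between 71 and 86 → -8
patient=Omar: triage < 2 or age between 71 and 86 → -2
patient=Quinn: ELSE → -34
patient=Vik: triage < 3 → 39
patient=Wes: triage < 3 → 38
patient=Xiu: triage < 2 or age between 71 and 86 → -17
patient=Zane: triage < 2 or age between 71 and 86 → 4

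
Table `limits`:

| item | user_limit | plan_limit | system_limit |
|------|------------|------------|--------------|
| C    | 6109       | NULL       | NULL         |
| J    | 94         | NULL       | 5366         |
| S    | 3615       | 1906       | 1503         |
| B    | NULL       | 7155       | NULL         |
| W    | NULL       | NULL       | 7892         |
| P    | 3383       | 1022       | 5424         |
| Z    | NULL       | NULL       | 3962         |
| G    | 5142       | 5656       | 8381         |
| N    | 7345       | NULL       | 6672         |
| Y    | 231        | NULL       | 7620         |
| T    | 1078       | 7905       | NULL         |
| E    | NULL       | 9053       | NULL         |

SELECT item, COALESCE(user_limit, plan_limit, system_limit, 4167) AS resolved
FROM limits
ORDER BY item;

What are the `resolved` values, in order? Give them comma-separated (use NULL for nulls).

7155, 6109, 9053, 5142, 94, 7345, 3383, 3615, 1078, 7892, 231, 3962

item=B: user_limit=NULL, plan_limit=7155 → 7155
item=C: user_limit=6109 → 6109
item=E: user_limit=NULL, plan_limit=9053 → 9053
item=G: user_limit=5142 → 5142
item=J: user_limit=94 → 94
item=N: user_limit=7345 → 7345
item=P: user_limit=3383 → 3383
item=S: user_limit=3615 → 3615
item=T: user_limit=1078 → 1078
item=W: user_limit=NULL, plan_limit=NULL, system_limit=7892 → 7892
item=Y: user_limit=231 → 231
item=Z: user_limit=NULL, plan_limit=NULL, system_limit=3962 → 3962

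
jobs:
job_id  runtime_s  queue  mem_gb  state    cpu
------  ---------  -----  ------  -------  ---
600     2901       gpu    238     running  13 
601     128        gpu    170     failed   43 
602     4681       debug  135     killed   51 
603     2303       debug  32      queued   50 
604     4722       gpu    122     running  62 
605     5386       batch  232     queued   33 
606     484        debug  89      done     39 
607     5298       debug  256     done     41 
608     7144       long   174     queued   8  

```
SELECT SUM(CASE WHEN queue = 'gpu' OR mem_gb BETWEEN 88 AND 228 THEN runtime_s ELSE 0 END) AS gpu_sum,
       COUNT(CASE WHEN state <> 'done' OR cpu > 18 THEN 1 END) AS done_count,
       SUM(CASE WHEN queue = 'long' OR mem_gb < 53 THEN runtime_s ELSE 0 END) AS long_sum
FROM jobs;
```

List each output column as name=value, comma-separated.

gpu_sum=20060, done_count=9, long_sum=9447

[gpu_sum: queue = 'gpu' OR mem_gb BETWEEN 88 AND 228]
job_id=600: ✓ → 2901
job_id=601: ✓ → 128
job_id=602: ✓ → 4681
job_id=603: ✗
job_id=604: ✓ → 4722
job_id=605: ✗
job_id=606: ✓ → 484
job_id=607: ✗
job_id=608: ✓ → 7144
gpu_sum = 2901 + 128 + 4681 + 4722 + 484 + 7144 = 20060
—
[done_count: state <> 'done' OR cpu > 18]
job_id=600: ✓ → 1
job_id=601: ✓ → 1
job_id=602: ✓ → 1
job_id=603: ✓ → 1
job_id=604: ✓ → 1
job_id=605: ✓ → 1
job_id=606: ✓ → 1
job_id=607: ✓ → 1
job_id=608: ✓ → 1
done_count = COUNT(1, 1, 1, 1, 1, 1, 1, 1, 1) = 9
—
[long_sum: queue = 'long' OR mem_gb < 53]
job_id=600: ✗
job_id=601: ✗
job_id=602: ✗
job_id=603: ✓ → 2303
job_id=604: ✗
job_id=605: ✗
job_id=606: ✗
job_id=607: ✗
job_id=608: ✓ → 7144
long_sum = 2303 + 7144 = 9447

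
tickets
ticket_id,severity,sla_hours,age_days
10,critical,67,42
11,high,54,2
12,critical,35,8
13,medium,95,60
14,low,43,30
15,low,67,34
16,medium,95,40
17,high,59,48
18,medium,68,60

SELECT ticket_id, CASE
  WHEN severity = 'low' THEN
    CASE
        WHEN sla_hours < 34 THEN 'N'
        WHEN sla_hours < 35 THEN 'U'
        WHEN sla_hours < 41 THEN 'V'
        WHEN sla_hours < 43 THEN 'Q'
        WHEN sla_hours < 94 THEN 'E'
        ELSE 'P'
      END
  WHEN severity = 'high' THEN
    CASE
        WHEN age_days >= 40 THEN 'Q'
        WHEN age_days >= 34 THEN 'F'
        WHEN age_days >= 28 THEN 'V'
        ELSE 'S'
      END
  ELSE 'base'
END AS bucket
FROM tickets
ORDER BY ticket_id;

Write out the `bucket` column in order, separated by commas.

ticket_id=10: severity='critical' → outer ELSE → base
ticket_id=11: severity='high' → inner[ELSE] → S
ticket_id=12: severity='critical' → outer ELSE → base
ticket_id=13: severity='medium' → outer ELSE → base
ticket_id=14: severity='low' → inner[sla_hours < 94] → E
ticket_id=15: severity='low' → inner[sla_hours < 94] → E
ticket_id=16: severity='medium' → outer ELSE → base
ticket_id=17: severity='high' → inner[age_days >= 40] → Q
ticket_id=18: severity='medium' → outer ELSE → base

base, S, base, base, E, E, base, Q, base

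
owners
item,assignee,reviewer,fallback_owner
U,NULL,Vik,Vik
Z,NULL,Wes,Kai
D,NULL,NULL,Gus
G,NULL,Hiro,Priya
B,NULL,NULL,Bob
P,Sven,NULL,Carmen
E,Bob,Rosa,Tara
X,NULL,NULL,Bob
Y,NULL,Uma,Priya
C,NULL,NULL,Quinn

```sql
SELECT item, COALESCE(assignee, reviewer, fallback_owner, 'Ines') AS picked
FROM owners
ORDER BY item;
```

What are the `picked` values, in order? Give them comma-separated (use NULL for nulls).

item=B: assignee=NULL, reviewer=NULL, fallback_owner=Bob → Bob
item=C: assignee=NULL, reviewer=NULL, fallback_owner=Quinn → Quinn
item=D: assignee=NULL, reviewer=NULL, fallback_owner=Gus → Gus
item=E: assignee=Bob → Bob
item=G: assignee=NULL, reviewer=Hiro → Hiro
item=P: assignee=Sven → Sven
item=U: assignee=NULL, reviewer=Vik → Vik
item=X: assignee=NULL, reviewer=NULL, fallback_owner=Bob → Bob
item=Y: assignee=NULL, reviewer=Uma → Uma
item=Z: assignee=NULL, reviewer=Wes → Wes

Bob, Quinn, Gus, Bob, Hiro, Sven, Vik, Bob, Uma, Wes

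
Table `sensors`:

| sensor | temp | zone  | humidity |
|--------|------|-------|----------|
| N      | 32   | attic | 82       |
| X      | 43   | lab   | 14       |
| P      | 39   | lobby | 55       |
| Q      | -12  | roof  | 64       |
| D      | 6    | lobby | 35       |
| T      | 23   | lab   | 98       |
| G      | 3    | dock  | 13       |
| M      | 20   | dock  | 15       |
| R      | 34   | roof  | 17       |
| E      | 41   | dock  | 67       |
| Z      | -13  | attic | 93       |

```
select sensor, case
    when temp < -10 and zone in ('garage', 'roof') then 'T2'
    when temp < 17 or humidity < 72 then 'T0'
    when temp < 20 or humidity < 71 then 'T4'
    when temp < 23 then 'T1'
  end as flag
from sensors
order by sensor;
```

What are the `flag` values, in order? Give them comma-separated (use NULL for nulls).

sensor=D: temp < 17 or humidity < 72 → T0
sensor=E: temp < 17 or humidity < 72 → T0
sensor=G: temp < 17 or humidity < 72 → T0
sensor=M: temp < 17 or humidity < 72 → T0
sensor=N: (no match → NULL) → NULL
sensor=P: temp < 17 or humidity < 72 → T0
sensor=Q: temp < -10 and zone in ('garage', 'roof') → T2
sensor=R: temp < 17 or humidity < 72 → T0
sensor=T: (no match → NULL) → NULL
sensor=X: temp < 17 or humidity < 72 → T0
sensor=Z: temp < 17 or humidity < 72 → T0

T0, T0, T0, T0, NULL, T0, T2, T0, NULL, T0, T0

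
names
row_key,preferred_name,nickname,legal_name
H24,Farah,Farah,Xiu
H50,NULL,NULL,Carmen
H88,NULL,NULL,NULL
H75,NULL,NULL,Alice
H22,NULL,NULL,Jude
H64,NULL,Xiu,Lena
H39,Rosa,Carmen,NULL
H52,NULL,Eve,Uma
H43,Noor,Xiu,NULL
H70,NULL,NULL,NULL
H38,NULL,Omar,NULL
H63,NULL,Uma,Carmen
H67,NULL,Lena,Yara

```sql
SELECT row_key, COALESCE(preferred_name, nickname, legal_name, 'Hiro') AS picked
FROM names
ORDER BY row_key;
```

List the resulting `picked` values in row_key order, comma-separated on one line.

row_key=H22: preferred_name=NULL, nickname=NULL, legal_name=Jude → Jude
row_key=H24: preferred_name=Farah → Farah
row_key=H38: preferred_name=NULL, nickname=Omar → Omar
row_key=H39: preferred_name=Rosa → Rosa
row_key=H43: preferred_name=Noor → Noor
row_key=H50: preferred_name=NULL, nickname=NULL, legal_name=Carmen → Carmen
row_key=H52: preferred_name=NULL, nickname=Eve → Eve
row_key=H63: preferred_name=NULL, nickname=Uma → Uma
row_key=H64: preferred_name=NULL, nickname=Xiu → Xiu
row_key=H67: preferred_name=NULL, nickname=Lena → Lena
row_key=H70: preferred_name=NULL, nickname=NULL, legal_name=NULL, → literal Hiro → Hiro
row_key=H75: preferred_name=NULL, nickname=NULL, legal_name=Alice → Alice
row_key=H88: preferred_name=NULL, nickname=NULL, legal_name=NULL, → literal Hiro → Hiro

Jude, Farah, Omar, Rosa, Noor, Carmen, Eve, Uma, Xiu, Lena, Hiro, Alice, Hiro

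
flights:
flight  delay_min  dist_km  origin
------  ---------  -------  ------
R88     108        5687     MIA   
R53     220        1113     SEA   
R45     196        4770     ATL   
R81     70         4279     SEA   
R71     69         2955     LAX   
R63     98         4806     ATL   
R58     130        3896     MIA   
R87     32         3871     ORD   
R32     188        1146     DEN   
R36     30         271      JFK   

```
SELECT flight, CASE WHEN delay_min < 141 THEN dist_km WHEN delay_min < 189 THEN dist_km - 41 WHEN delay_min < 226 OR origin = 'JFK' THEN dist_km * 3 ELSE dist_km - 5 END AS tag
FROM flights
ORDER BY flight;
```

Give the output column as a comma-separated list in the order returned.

1105, 271, 14310, 3339, 3896, 4806, 2955, 4279, 3871, 5687

flight=R32: delay_min < 189 → 1105
flight=R36: delay_min < 141 → 271
flight=R45: delay_min < 226 OR origin = 'JFK' → 14310
flight=R53: delay_min < 226 OR origin = 'JFK' → 3339
flight=R58: delay_min < 141 → 3896
flight=R63: delay_min < 141 → 4806
flight=R71: delay_min < 141 → 2955
flight=R81: delay_min < 141 → 4279
flight=R87: delay_min < 141 → 3871
flight=R88: delay_min < 141 → 5687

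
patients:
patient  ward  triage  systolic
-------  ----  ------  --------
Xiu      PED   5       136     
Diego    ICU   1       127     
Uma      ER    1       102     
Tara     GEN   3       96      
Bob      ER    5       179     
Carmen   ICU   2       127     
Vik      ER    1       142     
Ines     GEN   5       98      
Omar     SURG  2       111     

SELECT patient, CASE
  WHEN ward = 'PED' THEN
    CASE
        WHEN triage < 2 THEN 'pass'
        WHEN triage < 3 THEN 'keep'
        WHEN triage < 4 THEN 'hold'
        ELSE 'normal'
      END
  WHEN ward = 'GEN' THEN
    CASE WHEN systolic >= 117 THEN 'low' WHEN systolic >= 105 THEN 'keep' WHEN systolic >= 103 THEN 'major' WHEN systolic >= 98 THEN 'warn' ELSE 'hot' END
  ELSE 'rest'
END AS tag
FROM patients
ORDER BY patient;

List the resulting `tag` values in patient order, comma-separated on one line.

rest, rest, rest, warn, rest, hot, rest, rest, normal

patient=Bob: ward='ER' → outer ELSE → rest
patient=Carmen: ward='ICU' → outer ELSE → rest
patient=Diego: ward='ICU' → outer ELSE → rest
patient=Ines: ward='GEN' → inner[systolic >= 98] → warn
patient=Omar: ward='SURG' → outer ELSE → rest
patient=Tara: ward='GEN' → inner[ELSE] → hot
patient=Uma: ward='ER' → outer ELSE → rest
patient=Vik: ward='ER' → outer ELSE → rest
patient=Xiu: ward='PED' → inner[ELSE] → normal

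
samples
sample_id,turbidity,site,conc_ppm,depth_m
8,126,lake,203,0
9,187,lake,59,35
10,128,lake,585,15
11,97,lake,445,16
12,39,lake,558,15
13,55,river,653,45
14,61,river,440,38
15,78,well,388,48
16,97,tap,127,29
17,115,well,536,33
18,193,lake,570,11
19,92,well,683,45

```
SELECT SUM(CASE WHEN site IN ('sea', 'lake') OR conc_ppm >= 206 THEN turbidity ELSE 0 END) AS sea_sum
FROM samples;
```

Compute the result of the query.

1171

sample_id=8: ✓ → 126
sample_id=9: ✓ → 187
sample_id=10: ✓ → 128
sample_id=11: ✓ → 97
sample_id=12: ✓ → 39
sample_id=13: ✓ → 55
sample_id=14: ✓ → 61
sample_id=15: ✓ → 78
sample_id=16: ✗
sample_id=17: ✓ → 115
sample_id=18: ✓ → 193
sample_id=19: ✓ → 92
sea_sum = 126 + 187 + 128 + 97 + 39 + 55 + 61 + 78 + 115 + 193 + 92 = 1171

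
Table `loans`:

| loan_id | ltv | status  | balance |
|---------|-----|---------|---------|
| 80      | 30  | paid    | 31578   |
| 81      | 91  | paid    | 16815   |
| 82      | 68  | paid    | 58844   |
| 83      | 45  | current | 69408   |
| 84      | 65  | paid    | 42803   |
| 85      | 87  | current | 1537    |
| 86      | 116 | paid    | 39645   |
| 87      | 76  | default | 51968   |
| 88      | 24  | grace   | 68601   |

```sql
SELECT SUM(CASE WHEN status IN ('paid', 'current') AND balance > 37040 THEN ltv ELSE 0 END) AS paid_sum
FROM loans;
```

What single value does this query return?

294

loan_id=80: ✗
loan_id=81: ✗
loan_id=82: ✓ → 68
loan_id=83: ✓ → 45
loan_id=84: ✓ → 65
loan_id=85: ✗
loan_id=86: ✓ → 116
loan_id=87: ✗
loan_id=88: ✗
paid_sum = 68 + 45 + 65 + 116 = 294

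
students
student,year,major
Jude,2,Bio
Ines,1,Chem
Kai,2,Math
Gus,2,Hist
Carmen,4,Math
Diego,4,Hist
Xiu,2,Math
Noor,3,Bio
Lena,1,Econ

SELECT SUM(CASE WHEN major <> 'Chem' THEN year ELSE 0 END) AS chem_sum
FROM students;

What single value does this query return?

student=Jude: ✓ → 2
student=Ines: ✗
student=Kai: ✓ → 2
student=Gus: ✓ → 2
student=Carmen: ✓ → 4
student=Diego: ✓ → 4
student=Xiu: ✓ → 2
student=Noor: ✓ → 3
student=Lena: ✓ → 1
chem_sum = 2 + 2 + 2 + 4 + 4 + 2 + 3 + 1 = 20

20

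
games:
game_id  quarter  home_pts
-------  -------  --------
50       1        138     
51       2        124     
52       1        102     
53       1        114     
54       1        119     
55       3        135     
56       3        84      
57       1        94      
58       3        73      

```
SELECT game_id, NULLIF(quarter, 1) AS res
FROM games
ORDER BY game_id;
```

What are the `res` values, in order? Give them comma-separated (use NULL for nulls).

game_id=50: quarter=1 vs 1: equal → NULL
game_id=51: quarter=2 vs 1: differ → 2
game_id=52: quarter=1 vs 1: equal → NULL
game_id=53: quarter=1 vs 1: equal → NULL
game_id=54: quarter=1 vs 1: equal → NULL
game_id=55: quarter=3 vs 1: differ → 3
game_id=56: quarter=3 vs 1: differ → 3
game_id=57: quarter=1 vs 1: equal → NULL
game_id=58: quarter=3 vs 1: differ → 3

NULL, 2, NULL, NULL, NULL, 3, 3, NULL, 3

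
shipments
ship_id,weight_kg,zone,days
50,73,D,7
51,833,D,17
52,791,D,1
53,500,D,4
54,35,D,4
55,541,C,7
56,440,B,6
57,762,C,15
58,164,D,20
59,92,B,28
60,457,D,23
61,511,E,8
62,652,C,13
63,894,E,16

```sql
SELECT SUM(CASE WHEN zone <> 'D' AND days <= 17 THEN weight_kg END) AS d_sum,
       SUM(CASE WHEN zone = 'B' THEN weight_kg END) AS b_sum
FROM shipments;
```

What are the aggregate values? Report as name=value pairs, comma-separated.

[d_sum: zone <> 'D' AND days <= 17]
ship_id=50: ✗
ship_id=51: ✗
ship_id=52: ✗
ship_id=53: ✗
ship_id=54: ✗
ship_id=55: ✓ → 541
ship_id=56: ✓ → 440
ship_id=57: ✓ → 762
ship_id=58: ✗
ship_id=59: ✗
ship_id=60: ✗
ship_id=61: ✓ → 511
ship_id=62: ✓ → 652
ship_id=63: ✓ → 894
d_sum = 541 + 440 + 762 + 511 + 652 + 894 = 3800
—
[b_sum: zone = 'B']
ship_id=50: ✗
ship_id=51: ✗
ship_id=52: ✗
ship_id=53: ✗
ship_id=54: ✗
ship_id=55: ✗
ship_id=56: ✓ → 440
ship_id=57: ✗
ship_id=58: ✗
ship_id=59: ✓ → 92
ship_id=60: ✗
ship_id=61: ✗
ship_id=62: ✗
ship_id=63: ✗
b_sum = 440 + 92 = 532

d_sum=3800, b_sum=532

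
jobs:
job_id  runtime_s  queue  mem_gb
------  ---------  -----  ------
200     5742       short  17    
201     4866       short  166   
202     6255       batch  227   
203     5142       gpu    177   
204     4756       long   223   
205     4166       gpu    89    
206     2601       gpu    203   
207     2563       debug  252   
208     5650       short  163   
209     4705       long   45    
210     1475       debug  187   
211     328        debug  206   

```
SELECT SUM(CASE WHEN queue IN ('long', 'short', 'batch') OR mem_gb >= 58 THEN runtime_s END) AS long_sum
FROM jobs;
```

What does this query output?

job_id=200: ✓ → 5742
job_id=201: ✓ → 4866
job_id=202: ✓ → 6255
job_id=203: ✓ → 5142
job_id=204: ✓ → 4756
job_id=205: ✓ → 4166
job_id=206: ✓ → 2601
job_id=207: ✓ → 2563
job_id=208: ✓ → 5650
job_id=209: ✓ → 4705
job_id=210: ✓ → 1475
job_id=211: ✓ → 328
long_sum = 5742 + 4866 + 6255 + 5142 + 4756 + 4166 + 2601 + 2563 + 5650 + 4705 + 1475 + 328 = 48249

48249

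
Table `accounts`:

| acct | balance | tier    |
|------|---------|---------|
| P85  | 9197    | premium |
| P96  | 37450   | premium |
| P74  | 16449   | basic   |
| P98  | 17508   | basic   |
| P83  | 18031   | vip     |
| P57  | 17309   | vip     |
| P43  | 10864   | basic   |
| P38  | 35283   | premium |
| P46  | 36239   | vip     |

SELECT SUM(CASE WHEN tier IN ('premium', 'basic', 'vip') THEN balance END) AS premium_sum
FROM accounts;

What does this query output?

198330

acct=P85: ✓ → 9197
acct=P96: ✓ → 37450
acct=P74: ✓ → 16449
acct=P98: ✓ → 17508
acct=P83: ✓ → 18031
acct=P57: ✓ → 17309
acct=P43: ✓ → 10864
acct=P38: ✓ → 35283
acct=P46: ✓ → 36239
premium_sum = 9197 + 37450 + 16449 + 17508 + 18031 + 17309 + 10864 + 35283 + 36239 = 198330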